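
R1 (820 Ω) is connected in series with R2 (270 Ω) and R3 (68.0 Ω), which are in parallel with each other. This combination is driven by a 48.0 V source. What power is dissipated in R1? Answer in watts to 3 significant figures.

2.47 W

Reduce the parallel pair to R_p first; the network is then a simple series string.
R_p = (270×68.0)/(270+68.0) = 54.32 Ω
R_total = 820 + 54.32 = 874.3 Ω
I = V / R_total = 48.0 / 874.3 = 0.05490 A
The full supply current passes through R1: P = I²R.
P_R1 = (0.05490)² × 820 = 2.471 W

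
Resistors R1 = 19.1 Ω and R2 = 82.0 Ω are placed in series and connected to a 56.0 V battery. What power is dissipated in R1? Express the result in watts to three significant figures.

5.86 W

Series elements share the same current, so find I first, then use P = I²R.
R_total = 19.1 + 82.0 = 101.1 Ω
I = V / R_total = 56.0 / 101.1 = 0.5539 A
P_R1 = I² × R1 = (0.5539)² × 19.1 = 5.860 W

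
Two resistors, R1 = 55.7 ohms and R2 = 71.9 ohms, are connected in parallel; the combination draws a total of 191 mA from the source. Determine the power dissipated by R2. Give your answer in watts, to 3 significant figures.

Only the total current is stated, so first find the parallel equivalent to get the voltage across the combination.
1/R_eq = 1/55.7 + 1/71.9 ⇒ R_eq = 31.39 Ω
V = I_total × R_eq = 0.1910 × 31.39 = 5.995 V
P_R2 = V² / R2 = (5.995)² / 71.9 = 0.4998 W

0.500 W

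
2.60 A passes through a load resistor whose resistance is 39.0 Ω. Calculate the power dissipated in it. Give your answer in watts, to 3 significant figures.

264 W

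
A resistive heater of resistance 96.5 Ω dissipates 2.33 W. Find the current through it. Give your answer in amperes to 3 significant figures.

0.155 A

From P = V I = I²R = V²/R, with the two given quantities we get I = √(P / R).
I = √(2.33 / 96.5) = 0.1554 A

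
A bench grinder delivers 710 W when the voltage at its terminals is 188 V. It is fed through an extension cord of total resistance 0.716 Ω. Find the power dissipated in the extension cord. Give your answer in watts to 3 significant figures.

Line loss is just I²R for the cable — we know both I and R_line directly.
I = P / V = 710 / 188 = 3.777 A through the extension cord.
P_line = I² R_line = (3.777)² × 0.716 = 10.21 W

10.2 W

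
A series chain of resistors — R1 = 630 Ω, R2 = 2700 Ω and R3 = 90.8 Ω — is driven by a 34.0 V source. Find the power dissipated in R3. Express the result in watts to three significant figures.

The current is common to all series resistors; compute it, then apply P = I²R for the target.
R_total = 630 + 2700 + 90.8 = 3421 Ω
I = V / R_total = 34.0 / 3421 = 0.009939 A
P_R3 = I² × R3 = (0.009939)² × 90.8 = 0.008970 W

0.00897 W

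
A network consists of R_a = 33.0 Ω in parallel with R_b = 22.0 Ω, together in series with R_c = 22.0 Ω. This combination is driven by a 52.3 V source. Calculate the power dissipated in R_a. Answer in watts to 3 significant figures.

Combine R_a and R_b into their parallel equivalent first, reducing the network to two series resistors.
R_p = (33.0×22.0)/(33.0+22.0) = 13.20 Ω
R_total = R_p + 22.0 = 13.20 + 22.0 = 35.20 Ω
I = V / R_total = 52.3 / 35.20 = 1.486 A
Voltage across the parallel pair: V_p = I × R_p = 1.486 × 13.20 = 19.61 V
Use P = V²/R for R_a with V = V_p.
P_R_a = (19.61)² / 33.0 = 11.66 W

11.7 W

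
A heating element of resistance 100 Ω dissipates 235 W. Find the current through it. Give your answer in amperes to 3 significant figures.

1.53 A

Rearranging the power relation for the two known quantities gives I = √(P / R).
I = √(235 / 100) = 1.533 A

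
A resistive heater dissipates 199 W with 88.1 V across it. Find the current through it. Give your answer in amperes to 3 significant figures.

Rearranging the power relation for the two known quantities gives I = P / V.
I = 199 / 88.1 = 2.259 A

2.26 A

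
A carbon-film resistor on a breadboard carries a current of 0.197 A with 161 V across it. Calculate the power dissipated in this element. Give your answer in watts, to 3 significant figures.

31.7 W

Both the voltage across and the current through the element are known, so P = V I applies directly.
P = 161 V × 0.1970 A = 31.72 W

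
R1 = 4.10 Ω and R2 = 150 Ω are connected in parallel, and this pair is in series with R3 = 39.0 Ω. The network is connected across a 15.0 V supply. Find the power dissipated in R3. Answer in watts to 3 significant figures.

4.75 W

Collapse the R1‖R2 pair into one equivalent R_p; then R_p and R3 form a series string.
R_p = (4.10×150)/(4.10+150) = 3.991 Ω
R_total = R_p + 39.0 = 3.991 + 39.0 = 42.99 Ω
I = V / R_total = 15.0 / 42.99 = 0.3489 A
R3 carries the full series current, so P = I²R.
P_R3 = (0.3489)² × 39.0 = 4.748 W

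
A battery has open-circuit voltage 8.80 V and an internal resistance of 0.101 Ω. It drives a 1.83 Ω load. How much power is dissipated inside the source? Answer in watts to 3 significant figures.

2.10 W

The internal resistance carries the same current as the load; P_int = I²r.
I = ε / (r + R) = 8.80 / (0.101 + 1.83) = 4.557 A
P_int = I² r = (4.557)² × 0.101 = 2.098 W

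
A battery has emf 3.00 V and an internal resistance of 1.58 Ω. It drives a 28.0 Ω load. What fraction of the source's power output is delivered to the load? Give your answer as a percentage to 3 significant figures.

94.7 %

Both r and R carry the same current, so the power split is just the resistance split: η = R/(R+r).
η = R / (R + r) = 28.0 / (28.0 + 1.58) = 0.9466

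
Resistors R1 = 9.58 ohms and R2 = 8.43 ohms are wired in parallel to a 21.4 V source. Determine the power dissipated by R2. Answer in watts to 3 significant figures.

R2 sits directly across the source, so P = V²/R with V = 21.4 V.
P_R2 = V² / R2 = (21.4)² / 8.43 Ω = 54.33 W

54.3 W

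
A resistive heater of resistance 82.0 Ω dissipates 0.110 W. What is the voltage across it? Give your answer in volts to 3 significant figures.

The two known quantities fix the third via V = √(P R).
V = √(0.110 × 82.0) = 3.003 V

3.00 V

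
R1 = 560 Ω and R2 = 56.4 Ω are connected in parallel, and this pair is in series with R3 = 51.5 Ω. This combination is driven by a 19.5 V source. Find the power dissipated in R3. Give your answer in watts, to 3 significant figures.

First find R_p for the parallel pair, then treat R_p + R3 as a series loop.
R_p = (560×56.4)/(560+56.4) = 51.24 Ω
R_total = R_p + 51.5 = 51.24 + 51.5 = 102.7 Ω
I = V / R_total = 19.5 / 102.7 = 0.1898 A
All the supply current flows through R3; use P = I²R3.
P_R3 = (0.1898)² × 51.5 = 1.855 W

1.86 W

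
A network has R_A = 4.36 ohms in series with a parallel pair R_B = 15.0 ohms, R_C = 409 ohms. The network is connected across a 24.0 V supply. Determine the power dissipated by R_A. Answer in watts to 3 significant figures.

Reduce the parallel pair to R_p first; the network is then a simple series string.
R_p = (15.0×409)/(15.0+409) = 14.47 Ω
R_total = 4.36 + 14.47 = 18.83 Ω
I = V / R_total = 24.0 / 18.83 = 1.275 A
All the current flows through R_A; use P = I²R.
P_R_A = (1.275)² × 4.36 = 7.083 W

7.08 W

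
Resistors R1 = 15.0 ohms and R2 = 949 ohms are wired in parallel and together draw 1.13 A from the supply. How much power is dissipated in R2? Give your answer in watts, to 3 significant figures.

0.293 W

Parallel branches share V, not I — compute V via R_eq, then use V²/R for the target branch.
1/R_eq = 1/15.0 + 1/949 ⇒ R_eq = 14.77 Ω
V = I_total × R_eq = 1.130 × 14.77 = 16.69 V
P_R2 = V² / R2 = (16.69)² / 949 = 0.2934 W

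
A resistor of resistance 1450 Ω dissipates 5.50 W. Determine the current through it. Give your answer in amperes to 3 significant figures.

0.0616 A

Rearranging the power relation for the two known quantities gives I = √(P / R).
I = √(5.50 / 1450) = 0.06159 A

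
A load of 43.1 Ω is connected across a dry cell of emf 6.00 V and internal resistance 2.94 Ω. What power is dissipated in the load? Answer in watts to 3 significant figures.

The internal resistance and the load are in series, so the same I flows through both; get I from ε/(r+R), then I²R for the load.
I = ε / (r + R) = 6.00 / (2.94 + 43.1) = 0.1303 A
P_load = I² R = (0.1303)² × 43.1 = 0.7320 W

0.732 W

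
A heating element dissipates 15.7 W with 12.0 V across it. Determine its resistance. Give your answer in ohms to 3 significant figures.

9.17 Ω

The two known quantities fix the third via R = V² / P.
R = (12.0)² / 15.7 = 9.172 Ω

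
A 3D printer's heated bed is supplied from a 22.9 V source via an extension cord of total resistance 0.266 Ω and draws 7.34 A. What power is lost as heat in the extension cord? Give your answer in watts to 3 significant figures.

Line loss is just I²R for the cable — we know both I and R_line directly.
The extension cord carries the full 7.34 A.
P_line = I² R_line = (7.340)² × 0.266 = 14.33 W

14.3 W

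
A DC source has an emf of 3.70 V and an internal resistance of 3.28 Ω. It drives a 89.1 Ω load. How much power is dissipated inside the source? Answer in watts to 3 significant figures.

0.00526 W

Internal loss is I²r, with I set by the total series resistance r+R.
I = ε / (r + R) = 3.70 / (3.28 + 89.1) = 0.04005 A
P_int = I² r = (0.04005)² × 3.28 = 0.005262 W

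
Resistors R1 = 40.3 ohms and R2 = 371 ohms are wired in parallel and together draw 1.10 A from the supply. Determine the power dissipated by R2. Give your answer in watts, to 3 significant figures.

4.31 W

The branches share the same voltage, but only the total current is given — find V from the equivalent resistance first.
1/R_eq = 1/40.3 + 1/371 ⇒ R_eq = 36.35 Ω
V = I_total × R_eq = 1.100 × 36.35 = 39.99 V
P_R2 = V² / R2 = (39.99)² / 371 = 4.310 W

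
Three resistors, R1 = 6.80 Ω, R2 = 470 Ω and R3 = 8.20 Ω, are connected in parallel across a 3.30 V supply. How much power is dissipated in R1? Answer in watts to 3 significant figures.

The supply voltage appears across each parallel branch — just use P = V²/R1.
P_R1 = V² / R1 = (3.30)² / 6.80 Ω = 1.601 W

1.60 W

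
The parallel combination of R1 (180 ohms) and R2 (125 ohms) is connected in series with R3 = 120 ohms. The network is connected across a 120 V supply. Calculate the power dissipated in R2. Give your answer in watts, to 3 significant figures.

Combine R1 and R2 into their parallel equivalent first, reducing the network to two series resistors.
R_p = (180×125)/(180+125) = 73.77 Ω
R_total = R_p + 120 = 73.77 + 120 = 193.8 Ω
I = V / R_total = 120 / 193.8 = 0.6193 A
Voltage across the parallel pair: V_p = I × R_p = 0.6193 × 73.77 = 45.69 V
R2 has V_p across it, so P = V_p²/R2.
P_R2 = (45.69)² / 125 = 16.70 W

16.7 W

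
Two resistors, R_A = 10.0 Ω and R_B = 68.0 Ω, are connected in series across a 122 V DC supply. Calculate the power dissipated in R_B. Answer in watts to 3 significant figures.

166 W

Series elements share the same current, so find I first, then use P = I²R.
R_total = 10.0 + 68.0 = 78.00 Ω
I = V / R_total = 122 / 78.00 = 1.564 A
P_R_B = I² × R_B = (1.564)² × 68.0 = 166.4 W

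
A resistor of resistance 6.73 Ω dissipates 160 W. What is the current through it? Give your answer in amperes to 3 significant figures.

Inverting the appropriate power form: I = √(P / R).
I = √(160 / 6.73) = 4.876 A

4.88 A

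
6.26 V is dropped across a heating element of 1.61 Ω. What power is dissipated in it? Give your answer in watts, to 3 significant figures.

We know the drop across the element and its resistance — P = V²/R, one step.
P = (6.26 V)² / 1.61 Ω = 24.34 W

24.3 W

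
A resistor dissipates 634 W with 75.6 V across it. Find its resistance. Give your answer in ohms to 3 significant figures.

The two known quantities fix the third via R = V² / P.
R = (75.6)² / 634 = 9.015 Ω

9.01 Ω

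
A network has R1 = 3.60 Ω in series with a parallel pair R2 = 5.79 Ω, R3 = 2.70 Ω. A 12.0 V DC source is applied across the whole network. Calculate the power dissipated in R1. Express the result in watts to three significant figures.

Replace R2 and R3 with their parallel equivalent so the circuit becomes R1 in series with R_p.
R_p = (5.79×2.70)/(5.79+2.70) = 1.841 Ω
R_total = 3.60 + 1.841 = 5.441 Ω
I = V / R_total = 12.0 / 5.441 = 2.205 A
The full supply current passes through R1: P = I²R.
P_R1 = (2.205)² × 3.60 = 17.51 W

17.5 W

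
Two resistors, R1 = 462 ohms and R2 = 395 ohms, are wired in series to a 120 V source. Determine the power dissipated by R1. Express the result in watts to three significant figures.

9.06 W

Since the resistors are in series they all carry the loop current I = V/R_total; the power in any one is I²R.
R_total = 462 + 395 = 857.0 Ω
I = V / R_total = 120 / 857.0 = 0.1400 A
P_R1 = I² × R1 = (0.1400)² × 462 = 9.058 W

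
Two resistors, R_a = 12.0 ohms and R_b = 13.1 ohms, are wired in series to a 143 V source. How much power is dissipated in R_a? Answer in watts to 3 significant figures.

Every series element carries the same I. Get I from the total resistance, then P = I² × R_a.
R_total = 12.0 + 13.1 = 25.10 Ω
I = V / R_total = 143 / 25.10 = 5.697 A
P_R_a = I² × R_a = (5.697)² × 12.0 = 389.5 W

389 W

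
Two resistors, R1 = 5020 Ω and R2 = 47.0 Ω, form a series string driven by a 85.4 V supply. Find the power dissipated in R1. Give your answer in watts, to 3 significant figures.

The current is common to all series resistors; compute it, then apply P = I²R for the target.
R_total = 5020 + 47.0 = 5067 Ω
I = V / R_total = 85.4 / 5067 = 0.01685 A
P_R1 = I² × R1 = (0.01685)² × 5020 = 1.426 W

1.43 W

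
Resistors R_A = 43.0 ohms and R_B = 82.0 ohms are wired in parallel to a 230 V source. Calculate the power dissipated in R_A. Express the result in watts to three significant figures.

1230 W

R_A sits directly across the source, so P = V²/R with V = 230 V.
P_R_A = V² / R_A = (230)² / 43.0 Ω = 1230 W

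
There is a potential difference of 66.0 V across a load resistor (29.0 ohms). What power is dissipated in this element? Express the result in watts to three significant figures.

150 W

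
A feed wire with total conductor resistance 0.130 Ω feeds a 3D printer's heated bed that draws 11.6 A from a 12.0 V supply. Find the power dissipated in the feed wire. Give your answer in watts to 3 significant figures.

Line loss is just I²R for the cable — we know both I and R_line directly.
The feed wire carries the full 11.6 A.
P_line = I² R_line = (11.60)² × 0.130 = 17.49 W

17.5 W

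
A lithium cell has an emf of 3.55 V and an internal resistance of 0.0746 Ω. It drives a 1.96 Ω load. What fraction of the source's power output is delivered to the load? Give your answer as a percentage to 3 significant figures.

96.3 %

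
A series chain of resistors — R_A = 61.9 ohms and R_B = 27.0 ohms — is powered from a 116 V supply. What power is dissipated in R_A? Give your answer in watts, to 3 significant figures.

In a series string the same current flows through every resistor — find that current, then P = I²R for the one we want.
R_total = 61.9 + 27.0 = 88.90 Ω
I = V / R_total = 116 / 88.90 = 1.305 A
P_R_A = I² × R_A = (1.305)² × 61.9 = 105.4 W

105 W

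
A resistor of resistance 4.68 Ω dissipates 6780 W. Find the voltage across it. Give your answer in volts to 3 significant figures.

178 V

Inverting the appropriate power form: V = √(P R).
V = √(6780 × 4.68) = 178.1 V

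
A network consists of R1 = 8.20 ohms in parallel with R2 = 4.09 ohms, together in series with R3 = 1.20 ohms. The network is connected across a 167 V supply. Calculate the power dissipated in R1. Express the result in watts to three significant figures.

1640 W

Reduce the parallel combination to a single R_p; the circuit then becomes R_p in series with the remaining resistor.
R_p = (8.20×4.09)/(8.20+4.09) = 2.729 Ω
R_total = R_p + 1.20 = 2.729 + 1.20 = 3.929 Ω
I = V / R_total = 167 / 3.929 = 42.51 A
Voltage across the parallel pair: V_p = I × R_p = 42.51 × 2.729 = 116.0 V
R1 sits across V_p; its power is V_p²/R.
P_R1 = (116.0)² / 8.20 = 1641 W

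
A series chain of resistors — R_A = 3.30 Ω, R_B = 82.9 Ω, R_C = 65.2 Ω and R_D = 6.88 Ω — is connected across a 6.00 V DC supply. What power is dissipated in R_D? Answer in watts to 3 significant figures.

Since the resistors are in series they all carry the loop current I = V/R_total; the power in any one is I²R.
R_total = 3.30 + 82.9 + 65.2 + 6.88 = 158.3 Ω
I = V / R_total = 6.00 / 158.3 = 0.03791 A
P_R_D = I² × R_D = (0.03791)² × 6.88 = 0.009886 W

0.00989 W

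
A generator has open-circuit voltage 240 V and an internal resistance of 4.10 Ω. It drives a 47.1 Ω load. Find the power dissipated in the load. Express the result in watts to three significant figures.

1030 W

With r and R in series, I = ε/(r+R); the load dissipates I²R.
I = ε / (r + R) = 240 / (4.10 + 47.1) = 4.688 A
P_load = I² R = (4.688)² × 47.1 = 1035 W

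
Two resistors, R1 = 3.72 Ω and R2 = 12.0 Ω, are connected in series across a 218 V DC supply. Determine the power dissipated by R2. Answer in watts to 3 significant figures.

2310 W

The current is common to all series resistors; compute it, then apply P = I²R for the target.
R_total = 3.72 + 12.0 = 15.72 Ω
I = V / R_total = 218 / 15.72 = 13.87 A
P_R2 = I² × R2 = (13.87)² × 12.0 = 2308 W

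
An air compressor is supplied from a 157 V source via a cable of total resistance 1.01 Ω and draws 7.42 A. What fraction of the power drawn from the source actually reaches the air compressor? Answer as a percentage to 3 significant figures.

The cable carries the full 7.42 A.
P_line = I² R_line = (7.420)² × 1.01 = 55.61 W
P_source = V I = 157 × 7.420 = 1165 W; P_load = 1109 W
η = P_load / P_source = 1109 / 1165 = 0.9523

95.2 %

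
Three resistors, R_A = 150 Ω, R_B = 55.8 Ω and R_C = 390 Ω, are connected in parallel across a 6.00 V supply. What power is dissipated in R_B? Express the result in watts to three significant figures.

0.645 W

R_B sits directly across the source, so P = V²/R with V = 6.00 V.
P_R_B = V² / R_B = (6.00)² / 55.8 Ω = 0.6452 W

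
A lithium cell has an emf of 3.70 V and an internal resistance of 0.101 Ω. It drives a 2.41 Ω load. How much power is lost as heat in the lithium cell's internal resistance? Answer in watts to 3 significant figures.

0.219 W

r is in series with the load, so it carries the full circuit current — the loss in it is I²r.
I = ε / (r + R) = 3.70 / (0.101 + 2.41) = 1.474 A
P_int = I² r = (1.474)² × 0.101 = 0.2193 W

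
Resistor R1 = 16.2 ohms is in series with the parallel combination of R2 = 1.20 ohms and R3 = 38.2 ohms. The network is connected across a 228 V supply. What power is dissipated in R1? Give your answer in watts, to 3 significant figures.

Reduce the parallel pair to R_p first; the network is then a simple series string.
R_p = (1.20×38.2)/(1.20+38.2) = 1.163 Ω
R_total = 16.2 + 1.163 = 17.36 Ω
I = V / R_total = 228 / 17.36 = 13.13 A
The full supply current passes through R1: P = I²R.
P_R1 = (13.13)² × 16.2 = 2793 W

2790 W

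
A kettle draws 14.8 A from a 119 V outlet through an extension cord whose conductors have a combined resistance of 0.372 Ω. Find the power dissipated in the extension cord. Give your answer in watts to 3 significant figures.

Only the current and the line resistance are needed for the I²R loss.
The extension cord carries the full 14.8 A.
P_line = I² R_line = (14.80)² × 0.372 = 81.48 W

81.5 W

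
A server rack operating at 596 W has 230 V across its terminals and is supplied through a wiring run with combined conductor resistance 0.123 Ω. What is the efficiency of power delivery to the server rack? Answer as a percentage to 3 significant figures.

I = P / V = 596 / 230 = 2.591 A through the wiring run.
P_line = I² R_line = (2.591)² × 0.123 = 0.8259 W
P_source = P_load + P_line = 596.0 + 0.8259 = 596.8 W
η = P_load / P_source = 596.0 / 596.8 = 0.9986

99.9 %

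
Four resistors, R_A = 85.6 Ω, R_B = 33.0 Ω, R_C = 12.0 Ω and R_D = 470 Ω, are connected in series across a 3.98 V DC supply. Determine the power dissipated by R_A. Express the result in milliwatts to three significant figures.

3.76 mW

Series elements share the same current, so find I first, then use P = I²R.
R_total = 85.6 + 33.0 + 12.0 + 470 = 600.6 Ω
I = V / R_total = 3.98 / 600.6 = 0.006627 A
P_R_A = I² × R_A = (0.006627)² × 85.6 = 0.003759 W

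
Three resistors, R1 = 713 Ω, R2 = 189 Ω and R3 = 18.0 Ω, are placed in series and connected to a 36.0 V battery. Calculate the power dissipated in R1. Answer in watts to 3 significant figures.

1.09 W

Since the resistors are in series they all carry the loop current I = V/R_total; the power in any one is I²R.
R_total = 713 + 189 + 18.0 = 920.0 Ω
I = V / R_total = 36.0 / 920.0 = 0.03913 A
P_R1 = I² × R1 = (0.03913)² × 713 = 1.092 W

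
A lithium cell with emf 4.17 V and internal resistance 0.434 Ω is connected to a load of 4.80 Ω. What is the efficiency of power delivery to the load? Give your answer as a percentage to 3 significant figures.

91.7 %

η = P_load/(P_load+P_int) = I²R/(I²R+I²r) = R/(R+r) — the I² cancels for series elements.
η = R / (R + r) = 4.80 / (4.80 + 0.434) = 0.9171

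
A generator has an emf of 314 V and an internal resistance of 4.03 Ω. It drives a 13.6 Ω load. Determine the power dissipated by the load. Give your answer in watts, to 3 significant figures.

Find the circuit current first, then P = I²R for the load (series elements share I).
I = ε / (r + R) = 314 / (4.03 + 13.6) = 17.81 A
P_load = I² R = (17.81)² × 13.6 = 4314 W

4310 W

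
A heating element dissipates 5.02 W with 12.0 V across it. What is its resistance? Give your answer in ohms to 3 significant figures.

Inverting the appropriate power form: R = V² / P.
R = (12.0)² / 5.02 = 28.69 Ω

28.7 Ω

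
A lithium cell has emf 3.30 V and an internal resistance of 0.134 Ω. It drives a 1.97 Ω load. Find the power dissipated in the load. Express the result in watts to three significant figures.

4.85 W

Load and internal resistance form a series loop — compute the loop current, then the load power via I²R.
I = ε / (r + R) = 3.30 / (0.134 + 1.97) = 1.568 A
P_load = I² R = (1.568)² × 1.97 = 4.846 W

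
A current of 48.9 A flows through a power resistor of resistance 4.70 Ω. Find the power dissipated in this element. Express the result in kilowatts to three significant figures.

Current and resistance are given, so P = I²R is the direct form.
P = (48.90 A)² × 4.70 Ω = 11240 W

11.2 kW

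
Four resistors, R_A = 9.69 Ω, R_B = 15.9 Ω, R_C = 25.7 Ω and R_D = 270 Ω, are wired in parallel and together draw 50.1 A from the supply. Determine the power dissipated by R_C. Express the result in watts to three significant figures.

We need the common branch voltage; get it from I_total × R_eq, then P = V²/R for the branch.
1/R_eq = 1/9.69 + 1/15.9 + 1/25.7 + 1/270 ⇒ R_eq = 4.791 Ω
V = I_total × R_eq = 50.10 × 4.791 = 240.1 V
P_R_C = V² / R_C = (240.1)² / 25.7 = 2242 W

2240 W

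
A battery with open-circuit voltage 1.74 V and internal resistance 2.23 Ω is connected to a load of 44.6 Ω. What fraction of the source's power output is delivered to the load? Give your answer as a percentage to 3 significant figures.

95.2 %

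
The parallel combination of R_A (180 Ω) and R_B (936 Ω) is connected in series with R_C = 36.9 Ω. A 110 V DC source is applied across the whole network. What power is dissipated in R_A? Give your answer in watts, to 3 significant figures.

Reduce the parallel combination to a single R_p; the circuit then becomes R_p in series with the remaining resistor.
R_p = (180×936)/(180+936) = 151.0 Ω
R_total = R_p + 36.9 = 151.0 + 36.9 = 187.9 Ω
I = V / R_total = 110 / 187.9 = 0.5855 A
Voltage across the parallel pair: V_p = I × R_p = 0.5855 × 151.0 = 88.39 V
Use P = V²/R for R_A with V = V_p.
P_R_A = (88.39)² / 180 = 43.41 W

43.4 W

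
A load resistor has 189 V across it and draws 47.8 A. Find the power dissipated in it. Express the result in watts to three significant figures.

V and I are known directly — P = V I, no intermediate step needed.
P = 189 V × 47.80 A = 9034 W

9030 W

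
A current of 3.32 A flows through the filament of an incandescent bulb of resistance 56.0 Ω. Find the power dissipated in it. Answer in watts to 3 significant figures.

Current and resistance are given, so P = I²R is the direct form.
P = (3.320 A)² × 56.0 Ω = 617.3 W

617 W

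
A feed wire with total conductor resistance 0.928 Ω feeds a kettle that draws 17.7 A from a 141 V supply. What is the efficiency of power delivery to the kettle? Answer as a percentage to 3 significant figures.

88.4 %

The feed wire carries the full 17.7 A.
P_line = I² R_line = (17.70)² × 0.928 = 290.7 W
P_source = V I = 141 × 17.70 = 2496 W; P_load = 2205 W
η = P_load / P_source = 2205 / 2496 = 0.8835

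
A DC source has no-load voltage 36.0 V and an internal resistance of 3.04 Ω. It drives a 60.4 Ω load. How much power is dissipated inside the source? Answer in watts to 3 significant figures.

0.979 W

The internal resistance carries the same current as the load; P_int = I²r.
I = ε / (r + R) = 36.0 / (3.04 + 60.4) = 0.5675 A
P_int = I² r = (0.5675)² × 3.04 = 0.9789 W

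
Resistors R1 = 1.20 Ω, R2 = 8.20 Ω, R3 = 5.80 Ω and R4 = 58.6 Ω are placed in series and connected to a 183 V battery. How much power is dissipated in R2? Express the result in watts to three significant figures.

50.4 W

The current is common to all series resistors; compute it, then apply P = I²R for the target.
R_total = 1.20 + 8.20 + 5.80 + 58.6 = 73.80 Ω
I = V / R_total = 183 / 73.80 = 2.480 A
P_R2 = I² × R2 = (2.480)² × 8.20 = 50.42 W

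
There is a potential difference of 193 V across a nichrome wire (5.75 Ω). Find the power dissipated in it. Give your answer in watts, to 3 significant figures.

6480 W

We know the drop across the element and its resistance — P = V²/R, one step.
P = (193 V)² / 5.75 Ω = 6478 W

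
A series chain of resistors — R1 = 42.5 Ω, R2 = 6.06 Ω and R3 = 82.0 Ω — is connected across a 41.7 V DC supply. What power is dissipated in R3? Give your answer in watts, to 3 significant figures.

The current is common to all series resistors; compute it, then apply P = I²R for the target.
R_total = 42.5 + 6.06 + 82.0 = 130.6 Ω
I = V / R_total = 41.7 / 130.6 = 0.3194 A
P_R3 = I² × R3 = (0.3194)² × 82.0 = 8.365 W

8.36 W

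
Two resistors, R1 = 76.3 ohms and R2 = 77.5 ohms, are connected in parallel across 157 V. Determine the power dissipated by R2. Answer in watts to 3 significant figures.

318 W

Parallel branches share the same voltage; P = V²/R gives the branch power in one step.
P_R2 = V² / R2 = (157)² / 77.5 Ω = 318.1 W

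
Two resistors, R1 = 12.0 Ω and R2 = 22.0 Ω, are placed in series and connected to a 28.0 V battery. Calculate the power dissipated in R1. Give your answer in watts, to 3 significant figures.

8.14 W

Since the resistors are in series they all carry the loop current I = V/R_total; the power in any one is I²R.
R_total = 12.0 + 22.0 = 34.00 Ω
I = V / R_total = 28.0 / 34.00 = 0.8235 A
P_R1 = I² × R1 = (0.8235)² × 12.0 = 8.138 W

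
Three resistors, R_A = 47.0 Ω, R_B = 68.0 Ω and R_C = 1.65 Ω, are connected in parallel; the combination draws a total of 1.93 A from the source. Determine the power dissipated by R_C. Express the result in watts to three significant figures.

The branches share the same voltage, but only the total current is given — find V from the equivalent resistance first.
1/R_eq = 1/47.0 + 1/68.0 + 1/1.65 ⇒ R_eq = 1.558 Ω
V = I_total × R_eq = 1.930 × 1.558 = 3.006 V
P_R_C = V² / R_C = (3.006)² / 1.65 = 5.476 W

5.48 W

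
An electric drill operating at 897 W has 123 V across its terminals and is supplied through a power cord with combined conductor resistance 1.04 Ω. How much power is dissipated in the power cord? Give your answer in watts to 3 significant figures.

55.3 W

Line loss is just I²R for the cable — we know both I and R_line directly.
I = P / V = 897 / 123 = 7.293 A through the power cord.
P_line = I² R_line = (7.293)² × 1.04 = 55.31 W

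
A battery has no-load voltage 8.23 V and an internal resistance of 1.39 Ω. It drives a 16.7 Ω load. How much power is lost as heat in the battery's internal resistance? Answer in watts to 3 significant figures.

The internal resistance carries the same current as the load; P_int = I²r.
I = ε / (r + R) = 8.23 / (1.39 + 16.7) = 0.4549 A
P_int = I² r = (0.4549)² × 1.39 = 0.2877 W

0.288 W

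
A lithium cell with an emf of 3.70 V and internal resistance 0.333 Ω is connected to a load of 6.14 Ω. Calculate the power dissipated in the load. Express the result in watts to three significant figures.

The internal resistance and the load are in series, so the same I flows through both; get I from ε/(r+R), then I²R for the load.
I = ε / (r + R) = 3.70 / (0.333 + 6.14) = 0.5716 A
P_load = I² R = (0.5716)² × 6.14 = 2.006 W

2.01 W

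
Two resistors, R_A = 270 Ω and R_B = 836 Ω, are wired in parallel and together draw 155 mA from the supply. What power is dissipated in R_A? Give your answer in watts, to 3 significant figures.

We need the common branch voltage; get it from I_total × R_eq, then P = V²/R for the branch.
1/R_eq = 1/270 + 1/836 ⇒ R_eq = 204.1 Ω
V = I_total × R_eq = 0.1550 × 204.1 = 31.63 V
P_R_A = V² / R_A = (31.63)² / 270 = 3.706 W

3.71 W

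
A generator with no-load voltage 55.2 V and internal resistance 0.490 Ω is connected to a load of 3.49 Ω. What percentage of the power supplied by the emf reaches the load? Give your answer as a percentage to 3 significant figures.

The source delivers εI, of which I²R reaches the load and I²r is lost; since I is common, η = R/(R+r).
η = R / (R + r) = 3.49 / (3.49 + 0.490) = 0.8769

87.7 %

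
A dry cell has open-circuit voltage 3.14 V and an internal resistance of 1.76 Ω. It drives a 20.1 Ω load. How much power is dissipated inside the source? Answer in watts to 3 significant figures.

0.0363 W

The internal resistance carries the same current as the load; P_int = I²r.
I = ε / (r + R) = 3.14 / (1.76 + 20.1) = 0.1436 A
P_int = I² r = (0.1436)² × 1.76 = 0.03631 W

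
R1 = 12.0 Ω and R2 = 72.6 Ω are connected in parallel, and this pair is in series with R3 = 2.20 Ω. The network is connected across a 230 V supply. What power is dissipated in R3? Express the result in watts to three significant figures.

745 W

Collapse the R1‖R2 pair into one equivalent R_p; then R_p and R3 form a series string.
R_p = (12.0×72.6)/(12.0+72.6) = 10.30 Ω
R_total = R_p + 2.20 = 10.30 + 2.20 = 12.50 Ω
I = V / R_total = 230 / 12.50 = 18.40 A
R3 carries the full series current, so P = I²R.
P_R3 = (18.40)² × 2.20 = 745.1 W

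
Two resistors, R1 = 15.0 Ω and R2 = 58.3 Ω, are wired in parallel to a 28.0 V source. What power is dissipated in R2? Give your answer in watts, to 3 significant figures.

Each parallel branch sees the full supply voltage, so P = V²/R applies directly to the target branch.
P_R2 = V² / R2 = (28.0)² / 58.3 Ω = 13.45 W

13.4 W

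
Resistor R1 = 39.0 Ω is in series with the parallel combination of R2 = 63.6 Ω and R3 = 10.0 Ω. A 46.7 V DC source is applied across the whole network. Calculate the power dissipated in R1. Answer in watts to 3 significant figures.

Replace R2 and R3 with their parallel equivalent so the circuit becomes R1 in series with R_p.
R_p = (63.6×10.0)/(63.6+10.0) = 8.641 Ω
R_total = 39.0 + 8.641 = 47.64 Ω
I = V / R_total = 46.7 / 47.64 = 0.9802 A
R1 is in the main series path, so its power is I²R1.
P_R1 = (0.9802)² × 39.0 = 37.47 W

37.5 W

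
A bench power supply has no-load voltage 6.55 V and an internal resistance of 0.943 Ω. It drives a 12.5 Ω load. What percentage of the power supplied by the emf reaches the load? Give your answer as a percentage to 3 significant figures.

Both r and R carry the same current, so the power split is just the resistance split: η = R/(R+r).
η = R / (R + r) = 12.5 / (12.5 + 0.943) = 0.9299

93.0 %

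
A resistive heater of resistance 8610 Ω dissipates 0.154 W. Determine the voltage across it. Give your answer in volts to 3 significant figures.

36.4 V

Inverting the appropriate power form: V = √(P R).
V = √(0.154 × 8610) = 36.41 V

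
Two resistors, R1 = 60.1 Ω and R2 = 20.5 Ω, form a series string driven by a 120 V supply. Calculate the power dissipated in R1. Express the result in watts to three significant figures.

Every series element carries the same I. Get I from the total resistance, then P = I² × R1.
R_total = 60.1 + 20.5 = 80.60 Ω
I = V / R_total = 120 / 80.60 = 1.489 A
P_R1 = I² × R1 = (1.489)² × 60.1 = 133.2 W

133 W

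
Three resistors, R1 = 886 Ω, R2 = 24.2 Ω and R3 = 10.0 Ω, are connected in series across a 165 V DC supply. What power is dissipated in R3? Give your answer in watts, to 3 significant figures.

0.322 W

Since the resistors are in series they all carry the loop current I = V/R_total; the power in any one is I²R.
R_total = 886 + 24.2 + 10.0 = 920.2 Ω
I = V / R_total = 165 / 920.2 = 0.1793 A
P_R3 = I² × R3 = (0.1793)² × 10.0 = 0.3215 W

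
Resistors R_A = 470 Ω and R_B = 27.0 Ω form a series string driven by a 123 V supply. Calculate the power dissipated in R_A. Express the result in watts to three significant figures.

Every series element carries the same I. Get I from the total resistance, then P = I² × R_A.
R_total = 470 + 27.0 = 497.0 Ω
I = V / R_total = 123 / 497.0 = 0.2475 A
P_R_A = I² × R_A = (0.2475)² × 470 = 28.79 W

28.8 W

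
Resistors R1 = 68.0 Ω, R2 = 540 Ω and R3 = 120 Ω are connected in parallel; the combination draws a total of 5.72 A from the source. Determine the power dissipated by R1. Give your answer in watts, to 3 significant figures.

We need the common branch voltage; get it from I_total × R_eq, then P = V²/R for the branch.
1/R_eq = 1/68.0 + 1/540 + 1/120 ⇒ R_eq = 40.18 Ω
V = I_total × R_eq = 5.720 × 40.18 = 229.8 V
P_R1 = V² / R1 = (229.8)² / 68.0 = 776.6 W

777 W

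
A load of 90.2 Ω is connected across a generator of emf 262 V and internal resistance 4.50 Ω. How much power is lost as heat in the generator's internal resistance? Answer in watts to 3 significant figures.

34.4 W

The internal resistance carries the same current as the load; P_int = I²r.
I = ε / (r + R) = 262 / (4.50 + 90.2) = 2.767 A
P_int = I² r = (2.767)² × 4.50 = 34.44 W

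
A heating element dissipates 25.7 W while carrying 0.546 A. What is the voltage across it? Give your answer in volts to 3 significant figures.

47.1 V

Rearranging the power relation for the two known quantities gives V = P / I.
V = 25.7 / 0.5460 = 47.07 V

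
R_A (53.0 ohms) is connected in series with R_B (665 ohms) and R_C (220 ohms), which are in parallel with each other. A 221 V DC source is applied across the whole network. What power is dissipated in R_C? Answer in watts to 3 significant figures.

First combine the parallel branches into one equivalent R_p, then R_A + R_p is a series pair.
R_p = (665×220)/(665+220) = 165.3 Ω
R_total = 53.0 + 165.3 = 218.3 Ω
I = V / R_total = 221 / 218.3 = 1.012 A
Voltage across the parallel pair: V_p = I × R_p = 1.012 × 165.3 = 167.3 V
With V_p across R_C, its power is V_p²/R_C.
P_R_C = (167.3)² / 220 = 127.3 W

127 W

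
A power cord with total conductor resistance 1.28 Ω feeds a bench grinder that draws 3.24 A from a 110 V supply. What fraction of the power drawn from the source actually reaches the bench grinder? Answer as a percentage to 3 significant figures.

The power cord carries the full 3.24 A.
P_line = I² R_line = (3.240)² × 1.28 = 13.44 W
P_source = V I = 110 × 3.240 = 356.4 W; P_load = 343.0 W
η = P_load / P_source = 343.0 / 356.4 = 0.9623

96.2 %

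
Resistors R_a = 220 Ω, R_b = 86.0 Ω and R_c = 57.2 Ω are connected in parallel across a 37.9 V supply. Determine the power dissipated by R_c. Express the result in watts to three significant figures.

Each parallel branch sees the full supply voltage, so P = V²/R applies directly to the target branch.
P_R_c = V² / R_c = (37.9)² / 57.2 Ω = 25.11 W

25.1 W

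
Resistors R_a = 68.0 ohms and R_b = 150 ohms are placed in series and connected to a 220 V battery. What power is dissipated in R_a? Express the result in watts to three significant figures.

69.3 W

Since the resistors are in series they all carry the loop current I = V/R_total; the power in any one is I²R.
R_total = 68.0 + 150 = 218.0 Ω
I = V / R_total = 220 / 218.0 = 1.009 A
P_R_a = I² × R_a = (1.009)² × 68.0 = 69.25 W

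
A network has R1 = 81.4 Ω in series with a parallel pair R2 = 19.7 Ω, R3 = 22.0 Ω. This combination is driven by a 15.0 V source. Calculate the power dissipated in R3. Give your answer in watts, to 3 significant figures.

0.131 W

Reduce the parallel pair to R_p first; the network is then a simple series string.
R_p = (19.7×22.0)/(19.7+22.0) = 10.39 Ω
R_total = 81.4 + 10.39 = 91.79 Ω
I = V / R_total = 15.0 / 91.79 = 0.1634 A
Voltage across the parallel pair: V_p = I × R_p = 0.1634 × 10.39 = 1.698 V
R3 sees V_p directly, so P = V_p² / R3.
P_R3 = (1.698)² / 22.0 = 0.1311 W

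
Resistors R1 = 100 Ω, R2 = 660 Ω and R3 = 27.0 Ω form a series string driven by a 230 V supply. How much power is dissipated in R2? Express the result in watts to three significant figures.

In a series string the same current flows through every resistor — find that current, then P = I²R for the one we want.
R_total = 100 + 660 + 27.0 = 787.0 Ω
I = V / R_total = 230 / 787.0 = 0.2922 A
P_R2 = I² × R2 = (0.2922)² × 660 = 56.37 W

56.4 W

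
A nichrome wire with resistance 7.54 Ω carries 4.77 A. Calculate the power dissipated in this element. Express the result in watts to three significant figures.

172 W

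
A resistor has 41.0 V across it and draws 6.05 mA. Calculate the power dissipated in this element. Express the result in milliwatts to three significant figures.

248 mW

Both the voltage across and the current through the element are known, so P = V I applies directly.
P = 41.0 V × 0.006050 A = 0.2480 W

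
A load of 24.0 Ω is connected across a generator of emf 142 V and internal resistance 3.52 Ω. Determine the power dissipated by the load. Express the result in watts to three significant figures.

639 W

Find the circuit current first, then P = I²R for the load (series elements share I).
I = ε / (r + R) = 142 / (3.52 + 24.0) = 5.160 A
P_load = I² R = (5.160)² × 24.0 = 639.0 W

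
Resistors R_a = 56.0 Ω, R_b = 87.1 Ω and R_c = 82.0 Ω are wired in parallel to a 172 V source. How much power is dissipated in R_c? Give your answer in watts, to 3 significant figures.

361 W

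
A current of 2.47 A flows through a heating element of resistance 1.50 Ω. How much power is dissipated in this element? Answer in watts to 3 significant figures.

The current through and the resistance of the element are both given; use P = I²R.
P = (2.470 A)² × 1.50 Ω = 9.151 W

9.15 W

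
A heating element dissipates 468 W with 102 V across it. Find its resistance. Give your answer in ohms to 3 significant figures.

22.2 Ω

From P = V I = I²R = V²/R, with the two given quantities we get R = V² / P.
R = (102)² / 468 = 22.23 Ω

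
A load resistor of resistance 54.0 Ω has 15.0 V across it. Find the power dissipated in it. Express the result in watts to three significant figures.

V and R are stated; P = V²/R avoids computing the current.
P = (15.0 V)² / 54.0 Ω = 4.167 W

4.17 W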